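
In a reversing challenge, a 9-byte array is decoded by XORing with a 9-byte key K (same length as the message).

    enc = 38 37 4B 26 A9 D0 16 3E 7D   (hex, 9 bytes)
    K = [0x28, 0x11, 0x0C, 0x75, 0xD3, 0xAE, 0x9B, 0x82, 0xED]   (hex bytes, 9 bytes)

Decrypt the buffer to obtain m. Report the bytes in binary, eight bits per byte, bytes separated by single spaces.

00111000 ^ 00101000 = 00010000
00110111 ^ 00010001 = 00100110
01001011 ^ 00001100 = 01000111
00100110 ^ 01110101 = 01010011
10101001 ^ 11010011 = 01111010
11010000 ^ 10101110 = 01111110
00010110 ^ 10011011 = 10001101
00111110 ^ 10000010 = 10111100
01111101 ^ 11101101 = 10010000

00010000 00100110 01000111 01010011 01111010 01111110 10001101 10111100 10010000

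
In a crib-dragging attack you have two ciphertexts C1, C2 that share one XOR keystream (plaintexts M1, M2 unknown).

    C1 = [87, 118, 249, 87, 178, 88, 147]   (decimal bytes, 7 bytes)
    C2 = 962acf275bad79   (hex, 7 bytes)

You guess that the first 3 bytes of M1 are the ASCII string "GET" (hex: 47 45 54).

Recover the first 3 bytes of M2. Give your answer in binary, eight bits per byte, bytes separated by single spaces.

10000110 00011001 01100010

First, C1 ⊕ C2 = (M1 ⊕ K) ⊕ (M2 ⊕ K) = M1 ⊕ M2, so the key drops out. Then M2 = (M1 ⊕ M2) ⊕ M1 over the first 3 bytes.
byte 0: (57 XOR 96) XOR 47 = c1 XOR 47 = 86
byte 1: (76 XOR 2a) XOR 45 = 5c XOR 45 = 19
byte 2: (f9 XOR cf) XOR 54 = 36 XOR 54 = 62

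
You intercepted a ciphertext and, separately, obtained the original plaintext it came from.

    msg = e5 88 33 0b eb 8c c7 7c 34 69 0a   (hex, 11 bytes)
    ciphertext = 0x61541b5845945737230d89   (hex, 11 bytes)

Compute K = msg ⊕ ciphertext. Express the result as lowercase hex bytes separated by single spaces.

Since ciphertext = msg ⊕ K, XORing both sides with msg gives K = msg ⊕ ciphertext.
e5 xor 61 = 84
88 xor 54 = dc
33 xor 1b = 28
0b xor 58 = 53
eb xor 45 = ae
8c xor 94 = 18
c7 xor 57 = 90
7c xor 37 = 4b
34 xor 23 = 17
69 xor 0d = 64
0a xor 89 = 83

84 dc 28 53 ae 18 90 4b 17 64 83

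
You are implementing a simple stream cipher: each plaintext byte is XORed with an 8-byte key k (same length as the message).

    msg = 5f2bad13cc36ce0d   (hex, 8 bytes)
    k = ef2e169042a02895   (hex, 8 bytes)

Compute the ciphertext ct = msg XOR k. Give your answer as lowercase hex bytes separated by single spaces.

XOR is its own inverse, so applying the key byte-wise gives the result directly.
5f xor ef = b0
2b xor 2e = 05
ad xor 16 = bb
13 xor 90 = 83
cc xor 42 = 8e
36 xor a0 = 96
ce xor 28 = e6
0d xor 95 = 98

b0 05 bb 83 8e 96 e6 98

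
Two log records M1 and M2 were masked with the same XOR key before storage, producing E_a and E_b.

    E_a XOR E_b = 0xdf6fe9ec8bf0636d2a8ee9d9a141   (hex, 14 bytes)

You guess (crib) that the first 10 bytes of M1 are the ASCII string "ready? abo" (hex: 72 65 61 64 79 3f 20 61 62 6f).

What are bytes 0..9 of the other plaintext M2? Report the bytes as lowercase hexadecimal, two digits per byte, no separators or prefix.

Since E_a ⊕ E_b = M1 ⊕ M2, XORing with the guessed M1 bytes yields the corresponding M2 bytes: M2 = (E_a ⊕ E_b) ⊕ M1.
byte 0: df xor 72 = ad
byte 1: 6f xor 65 = 0a
byte 2: e9 xor 61 = 88
byte 3: ec xor 64 = 88
byte 4: 8b xor 79 = f2
byte 5: f0 xor 3f = cf
byte 6: 63 xor 20 = 43
byte 7: 6d xor 61 = 0c
byte 8: 2a xor 62 = 48
byte 9: 8e xor 6f = e1

ad0a8888f2cf430c48e1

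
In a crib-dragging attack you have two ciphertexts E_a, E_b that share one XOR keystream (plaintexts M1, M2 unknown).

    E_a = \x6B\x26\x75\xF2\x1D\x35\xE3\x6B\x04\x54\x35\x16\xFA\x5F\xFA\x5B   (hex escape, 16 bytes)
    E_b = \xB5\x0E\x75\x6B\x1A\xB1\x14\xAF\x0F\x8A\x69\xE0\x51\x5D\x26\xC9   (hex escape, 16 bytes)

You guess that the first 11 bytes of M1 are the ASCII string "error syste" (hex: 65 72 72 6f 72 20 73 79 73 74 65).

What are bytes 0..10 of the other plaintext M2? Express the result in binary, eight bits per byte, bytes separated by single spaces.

10111011 01011010 01110010 11110110 01110101 10100100 10000100 10111101 01111000 10101010 00111001

First, E_a ⊕ E_b = (M1 ⊕ K) ⊕ (M2 ⊕ K) = M1 ⊕ M2, so the key drops out. Then M2 = (M1 ⊕ M2) ⊕ M1 over the first 11 bytes.
byte 0: (6b ⊕ b5) ⊕ 65 = de ⊕ 65 = bb
byte 1: (26 ⊕ 0e) ⊕ 72 = 28 ⊕ 72 = 5a
byte 2: (75 ⊕ 75) ⊕ 72 = 00 ⊕ 72 = 72
byte 3: (f2 ⊕ 6b) ⊕ 6f = 99 ⊕ 6f = f6
byte 4: (1d ⊕ 1a) ⊕ 72 = 07 ⊕ 72 = 75
byte 5: (35 ⊕ b1) ⊕ 20 = 84 ⊕ 20 = a4
byte 6: (e3 ⊕ 14) ⊕ 73 = f7 ⊕ 73 = 84
byte 7: (6b ⊕ af) ⊕ 79 = c4 ⊕ 79 = bd
byte 8: (04 ⊕ 0f) ⊕ 73 = 0b ⊕ 73 = 78
byte 9: (54 ⊕ 8a) ⊕ 74 = de ⊕ 74 = aa
byte 10: (35 ⊕ 69) ⊕ 65 = 5c ⊕ 65 = 39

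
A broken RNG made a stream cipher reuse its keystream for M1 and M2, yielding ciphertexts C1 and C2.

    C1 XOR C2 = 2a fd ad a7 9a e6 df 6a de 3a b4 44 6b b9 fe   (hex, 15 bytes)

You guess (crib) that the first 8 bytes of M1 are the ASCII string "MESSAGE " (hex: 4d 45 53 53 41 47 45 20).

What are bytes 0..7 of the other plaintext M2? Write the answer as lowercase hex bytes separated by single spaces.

67 b8 fe f4 db a1 9a 4a

Since C1 ⊕ C2 = M1 ⊕ M2, XORing with the guessed M1 bytes yields the corresponding M2 bytes: M2 = (C1 ⊕ C2) ⊕ M1.
00101010 xor 01001101 = 01100111
11111101 xor 01000101 = 10111000
10101101 xor 01010011 = 11111110
10100111 xor 01010011 = 11110100
10011010 xor 01000001 = 11011011
11100110 xor 01000111 = 10100001
11011111 xor 01000101 = 10011010
01101010 xor 00100000 = 01001010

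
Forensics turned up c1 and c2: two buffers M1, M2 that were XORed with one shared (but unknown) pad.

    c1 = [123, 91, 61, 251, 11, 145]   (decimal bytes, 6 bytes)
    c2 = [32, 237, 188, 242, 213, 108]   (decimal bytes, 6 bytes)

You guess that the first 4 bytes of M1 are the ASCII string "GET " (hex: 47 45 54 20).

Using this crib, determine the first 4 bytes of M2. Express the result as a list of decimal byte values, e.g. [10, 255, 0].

[28, 243, 213, 41]

First, c1 ⊕ c2 = (M1 ⊕ K) ⊕ (M2 ⊕ K) = M1 ⊕ M2, so the key drops out. Then M2 = (M1 ⊕ M2) ⊕ M1 over the first 4 bytes.
byte 0: (7b xor 20) xor 47 = 5b xor 47 = 1c
byte 1: (5b xor ed) xor 45 = b6 xor 45 = f3
byte 2: (3d xor bc) xor 54 = 81 xor 54 = d5
byte 3: (fb xor f2) xor 20 = 09 xor 20 = 29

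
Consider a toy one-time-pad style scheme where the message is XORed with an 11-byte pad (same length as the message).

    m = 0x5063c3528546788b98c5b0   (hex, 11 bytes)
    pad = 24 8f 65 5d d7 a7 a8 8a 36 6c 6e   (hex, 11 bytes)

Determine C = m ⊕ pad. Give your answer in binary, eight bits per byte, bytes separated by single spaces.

XOR is its own inverse, so applying the key byte-wise gives the result directly.
byte 0: 50 ⊕ 24 = 74
byte 1: 63 ⊕ 8f = ec
byte 2: c3 ⊕ 65 = a6
byte 3: 52 ⊕ 5d = 0f
byte 4: 85 ⊕ d7 = 52
byte 5: 46 ⊕ a7 = e1
byte 6: 78 ⊕ a8 = d0
byte 7: 8b ⊕ 8a = 01
byte 8: 98 ⊕ 36 = ae
byte 9: c5 ⊕ 6c = a9
byte 10: b0 ⊕ 6e = de

01110100 11101100 10100110 00001111 01010010 11100001 11010000 00000001 10101110 10101001 11011110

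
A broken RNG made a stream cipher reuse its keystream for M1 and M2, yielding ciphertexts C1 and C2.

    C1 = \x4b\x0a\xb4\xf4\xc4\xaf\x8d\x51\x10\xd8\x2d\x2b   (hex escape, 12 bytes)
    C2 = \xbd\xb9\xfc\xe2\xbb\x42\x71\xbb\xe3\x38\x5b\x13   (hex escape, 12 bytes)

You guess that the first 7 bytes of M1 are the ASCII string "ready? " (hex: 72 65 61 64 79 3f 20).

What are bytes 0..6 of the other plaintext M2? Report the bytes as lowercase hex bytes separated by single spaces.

84 d6 29 72 06 d2 dc

First, C1 ⊕ C2 = (M1 ⊕ K) ⊕ (M2 ⊕ K) = M1 ⊕ M2, so the key drops out. Then M2 = (M1 ⊕ M2) ⊕ M1 over the first 7 bytes.
byte 0: (4b XOR bd) XOR 72 = f6 XOR 72 = 84
byte 1: (0a XOR b9) XOR 65 = b3 XOR 65 = d6
byte 2: (b4 XOR fc) XOR 61 = 48 XOR 61 = 29
byte 3: (f4 XOR e2) XOR 64 = 16 XOR 64 = 72
byte 4: (c4 XOR bb) XOR 79 = 7f XOR 79 = 06
byte 5: (af XOR 42) XOR 3f = ed XOR 3f = d2
byte 6: (8d XOR 71) XOR 20 = fc XOR 20 = dc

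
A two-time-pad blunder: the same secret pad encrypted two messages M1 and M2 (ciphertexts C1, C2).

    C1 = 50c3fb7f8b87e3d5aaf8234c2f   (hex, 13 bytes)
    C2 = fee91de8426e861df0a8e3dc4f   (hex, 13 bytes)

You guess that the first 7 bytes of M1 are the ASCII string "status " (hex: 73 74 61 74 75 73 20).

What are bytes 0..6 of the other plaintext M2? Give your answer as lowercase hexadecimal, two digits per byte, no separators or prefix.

dd5e87e3bc9a45

First, C1 ⊕ C2 = (M1 ⊕ K) ⊕ (M2 ⊕ K) = M1 ⊕ M2, so the key drops out. Then M2 = (M1 ⊕ M2) ⊕ M1 over the first 7 bytes.
byte 0: (50 ⊕ fe) ⊕ 73 = ae ⊕ 73 = dd
byte 1: (c3 ⊕ e9) ⊕ 74 = 2a ⊕ 74 = 5e
byte 2: (fb ⊕ 1d) ⊕ 61 = e6 ⊕ 61 = 87
byte 3: (7f ⊕ e8) ⊕ 74 = 97 ⊕ 74 = e3
byte 4: (8b ⊕ 42) ⊕ 75 = c9 ⊕ 75 = bc
byte 5: (87 ⊕ 6e) ⊕ 73 = e9 ⊕ 73 = 9a
byte 6: (e3 ⊕ 86) ⊕ 20 = 65 ⊕ 20 = 45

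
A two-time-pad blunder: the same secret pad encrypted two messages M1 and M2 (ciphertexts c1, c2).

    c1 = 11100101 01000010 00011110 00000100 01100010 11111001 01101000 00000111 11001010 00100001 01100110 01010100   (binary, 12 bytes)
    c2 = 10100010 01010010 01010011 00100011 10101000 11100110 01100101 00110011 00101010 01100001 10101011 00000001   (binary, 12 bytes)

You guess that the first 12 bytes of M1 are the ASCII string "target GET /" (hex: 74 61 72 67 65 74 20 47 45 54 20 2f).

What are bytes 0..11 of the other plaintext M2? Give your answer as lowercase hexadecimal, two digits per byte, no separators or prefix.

33713f40af6b2d73a514ed7a

First, c1 ⊕ c2 = (M1 ⊕ K) ⊕ (M2 ⊕ K) = M1 ⊕ M2, so the key drops out. Then M2 = (M1 ⊕ M2) ⊕ M1 over the first 12 bytes.
byte 0: (e5 xor a2) xor 74 = 47 xor 74 = 33
byte 1: (42 xor 52) xor 61 = 10 xor 61 = 71
byte 2: (1e xor 53) xor 72 = 4d xor 72 = 3f
byte 3: (04 xor 23) xor 67 = 27 xor 67 = 40
byte 4: (62 xor a8) xor 65 = ca xor 65 = af
byte 5: (f9 xor e6) xor 74 = 1f xor 74 = 6b
byte 6: (68 xor 65) xor 20 = 0d xor 20 = 2d
byte 7: (07 xor 33) xor 47 = 34 xor 47 = 73
byte 8: (ca xor 2a) xor 45 = e0 xor 45 = a5
byte 9: (21 xor 61) xor 54 = 40 xor 54 = 14
byte 10: (66 xor ab) xor 20 = cd xor 20 = ed
byte 11: (54 xor 01) xor 2f = 55 xor 2f = 7a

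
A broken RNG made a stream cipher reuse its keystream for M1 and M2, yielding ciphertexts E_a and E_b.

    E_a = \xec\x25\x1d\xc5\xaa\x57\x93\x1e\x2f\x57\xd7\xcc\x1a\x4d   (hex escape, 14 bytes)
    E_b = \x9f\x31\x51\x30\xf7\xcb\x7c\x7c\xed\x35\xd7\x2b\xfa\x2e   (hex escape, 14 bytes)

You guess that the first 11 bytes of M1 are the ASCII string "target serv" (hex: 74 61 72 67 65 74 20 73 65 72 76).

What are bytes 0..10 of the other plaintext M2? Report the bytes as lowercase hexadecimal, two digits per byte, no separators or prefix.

First, E_a ⊕ E_b = (M1 ⊕ K) ⊕ (M2 ⊕ K) = M1 ⊕ M2, so the key drops out. Then M2 = (M1 ⊕ M2) ⊕ M1 over the first 11 bytes.
byte 0: (ec xor 9f) xor 74 = 73 xor 74 = 07
byte 1: (25 xor 31) xor 61 = 14 xor 61 = 75
byte 2: (1d xor 51) xor 72 = 4c xor 72 = 3e
byte 3: (c5 xor 30) xor 67 = f5 xor 67 = 92
byte 4: (aa xor f7) xor 65 = 5d xor 65 = 38
byte 5: (57 xor cb) xor 74 = 9c xor 74 = e8
byte 6: (93 xor 7c) xor 20 = ef xor 20 = cf
byte 7: (1e xor 7c) xor 73 = 62 xor 73 = 11
byte 8: (2f xor ed) xor 65 = c2 xor 65 = a7
byte 9: (57 xor 35) xor 72 = 62 xor 72 = 10
byte 10: (d7 xor d7) xor 76 = 00 xor 76 = 76

07753e9238e8cf11a71076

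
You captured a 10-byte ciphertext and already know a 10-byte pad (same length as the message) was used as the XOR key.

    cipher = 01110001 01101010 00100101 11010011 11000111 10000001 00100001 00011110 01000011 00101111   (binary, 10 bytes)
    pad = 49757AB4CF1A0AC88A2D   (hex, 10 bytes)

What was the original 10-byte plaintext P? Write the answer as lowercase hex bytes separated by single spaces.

113 xor  73 =  56
106 xor 117 =  31
 37 xor 122 =  95
211 xor 180 = 103
199 xor 207 =   8
129 xor  26 = 155
 33 xor  10 =  43
 30 xor 200 = 214
 67 xor 138 = 201
 47 xor  45 =   2

38 1f 5f 67 08 9b 2b d6 c9 02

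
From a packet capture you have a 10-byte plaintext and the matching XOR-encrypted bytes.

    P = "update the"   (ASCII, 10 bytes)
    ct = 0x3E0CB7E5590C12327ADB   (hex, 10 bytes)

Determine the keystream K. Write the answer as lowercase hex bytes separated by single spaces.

4b 7c d3 84 2d 69 32 46 12 be

Since ct = P ⊕ K, XORing both sides with P gives K = P ⊕ ct.
75 ^ 3e = 4b
70 ^ 0c = 7c
64 ^ b7 = d3
61 ^ e5 = 84
74 ^ 59 = 2d
65 ^ 0c = 69
20 ^ 12 = 32
74 ^ 32 = 46
68 ^ 7a = 12
65 ^ db = be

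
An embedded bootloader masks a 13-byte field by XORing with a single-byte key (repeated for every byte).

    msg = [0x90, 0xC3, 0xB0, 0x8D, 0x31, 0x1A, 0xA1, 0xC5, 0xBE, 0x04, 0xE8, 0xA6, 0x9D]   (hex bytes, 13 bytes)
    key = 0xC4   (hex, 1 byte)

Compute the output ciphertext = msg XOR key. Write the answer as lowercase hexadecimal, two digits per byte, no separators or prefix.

54077449f5de65017ac02c6259

The 1-byte key repeats, so the effective keystream is c4 c4 c4 c4 c4 c4 c4 c4 c4 c4 c4 c4 c4.
byte 0: 90 ⊕ c4 = 54
byte 1: c3 ⊕ c4 = 07
byte 2: b0 ⊕ c4 = 74
byte 3: 8d ⊕ c4 = 49
byte 4: 31 ⊕ c4 = f5
byte 5: 1a ⊕ c4 = de
byte 6: a1 ⊕ c4 = 65
byte 7: c5 ⊕ c4 = 01
byte 8: be ⊕ c4 = 7a
byte 9: 04 ⊕ c4 = c0
byte 10: e8 ⊕ c4 = 2c
byte 11: a6 ⊕ c4 = 62
byte 12: 9d ⊕ c4 = 59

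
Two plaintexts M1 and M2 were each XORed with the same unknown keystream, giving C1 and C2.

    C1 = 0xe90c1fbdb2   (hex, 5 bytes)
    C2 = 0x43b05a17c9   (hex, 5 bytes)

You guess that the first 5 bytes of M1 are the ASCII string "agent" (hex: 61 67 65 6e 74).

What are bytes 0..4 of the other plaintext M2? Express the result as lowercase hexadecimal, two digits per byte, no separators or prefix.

cbdb20c40f

First, C1 ⊕ C2 = (M1 ⊕ K) ⊕ (M2 ⊕ K) = M1 ⊕ M2, so the key drops out. Then M2 = (M1 ⊕ M2) ⊕ M1 over the first 5 bytes.
byte 0: (e9 ⊕ 43) ⊕ 61 = aa ⊕ 61 = cb
byte 1: (0c ⊕ b0) ⊕ 67 = bc ⊕ 67 = db
byte 2: (1f ⊕ 5a) ⊕ 65 = 45 ⊕ 65 = 20
byte 3: (bd ⊕ 17) ⊕ 6e = aa ⊕ 6e = c4
byte 4: (b2 ⊕ c9) ⊕ 74 = 7b ⊕ 74 = 0f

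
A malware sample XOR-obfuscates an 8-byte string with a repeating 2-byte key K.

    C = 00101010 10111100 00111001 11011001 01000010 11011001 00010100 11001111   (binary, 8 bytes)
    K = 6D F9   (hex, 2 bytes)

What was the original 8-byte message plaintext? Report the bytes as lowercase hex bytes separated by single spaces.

The 2-byte key repeats, so the effective keystream is 6d f9 6d f9 6d f9 6d f9.
byte 0: 2a XOR 6d = 47
byte 1: bc XOR f9 = 45
byte 2: 39 XOR 6d = 54
byte 3: d9 XOR f9 = 20
byte 4: 42 XOR 6d = 2f
byte 5: d9 XOR f9 = 20
byte 6: 14 XOR 6d = 79
byte 7: cf XOR f9 = 36

47 45 54 20 2f 20 79 36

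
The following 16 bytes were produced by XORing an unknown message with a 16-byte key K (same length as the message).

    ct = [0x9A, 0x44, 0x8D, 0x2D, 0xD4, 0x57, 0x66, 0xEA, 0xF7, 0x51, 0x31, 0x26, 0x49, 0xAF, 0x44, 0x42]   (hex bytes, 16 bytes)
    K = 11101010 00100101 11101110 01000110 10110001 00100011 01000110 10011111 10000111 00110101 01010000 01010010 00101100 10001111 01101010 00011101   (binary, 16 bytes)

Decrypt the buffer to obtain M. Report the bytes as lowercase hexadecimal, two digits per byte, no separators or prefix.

9a XOR ea = 70
44 XOR 25 = 61
8d XOR ee = 63
2d XOR 46 = 6b
d4 XOR b1 = 65
57 XOR 23 = 74
66 XOR 46 = 20
ea XOR 9f = 75
f7 XOR 87 = 70
51 XOR 35 = 64
31 XOR 50 = 61
26 XOR 52 = 74
49 XOR 2c = 65
af XOR 8f = 20
44 XOR 6a = 2e
42 XOR 1d = 5f

7061636b657420757064617465202e5f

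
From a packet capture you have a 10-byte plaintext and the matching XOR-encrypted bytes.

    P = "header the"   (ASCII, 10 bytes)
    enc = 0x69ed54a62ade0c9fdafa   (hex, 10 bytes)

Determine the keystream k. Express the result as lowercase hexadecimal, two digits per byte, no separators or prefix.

018835c24fac2cebb29f

Since enc = P ⊕ k, XORing both sides with P gives k = P ⊕ enc.
68 ⊕ 69 = 01
65 ⊕ ed = 88
61 ⊕ 54 = 35
64 ⊕ a6 = c2
65 ⊕ 2a = 4f
72 ⊕ de = ac
20 ⊕ 0c = 2c
74 ⊕ 9f = eb
68 ⊕ da = b2
65 ⊕ fa = 9f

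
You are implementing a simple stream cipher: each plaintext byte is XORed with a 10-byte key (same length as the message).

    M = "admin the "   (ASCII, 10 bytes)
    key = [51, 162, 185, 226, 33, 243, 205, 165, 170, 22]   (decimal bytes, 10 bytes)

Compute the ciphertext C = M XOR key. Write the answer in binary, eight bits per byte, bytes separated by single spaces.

XOR is its own inverse, so applying the key byte-wise gives the result directly.
byte 0: 61 ⊕ 33 = 52
byte 1: 64 ⊕ a2 = c6
byte 2: 6d ⊕ b9 = d4
byte 3: 69 ⊕ e2 = 8b
byte 4: 6e ⊕ 21 = 4f
byte 5: 20 ⊕ f3 = d3
byte 6: 74 ⊕ cd = b9
byte 7: 68 ⊕ a5 = cd
byte 8: 65 ⊕ aa = cf
byte 9: 20 ⊕ 16 = 36

01010010 11000110 11010100 10001011 01001111 11010011 10111001 11001101 11001111 00110110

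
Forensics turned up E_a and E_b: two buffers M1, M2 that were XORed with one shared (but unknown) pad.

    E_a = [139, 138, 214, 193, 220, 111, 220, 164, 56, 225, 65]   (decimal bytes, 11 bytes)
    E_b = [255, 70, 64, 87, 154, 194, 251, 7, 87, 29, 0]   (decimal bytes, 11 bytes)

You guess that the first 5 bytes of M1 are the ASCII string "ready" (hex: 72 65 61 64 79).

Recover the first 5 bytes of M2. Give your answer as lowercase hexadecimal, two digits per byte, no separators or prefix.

06a9f7f23f

First, E_a ⊕ E_b = (M1 ⊕ K) ⊕ (M2 ⊕ K) = M1 ⊕ M2, so the key drops out. Then M2 = (M1 ⊕ M2) ⊕ M1 over the first 5 bytes.
byte 0: (8b XOR ff) XOR 72 = 74 XOR 72 = 06
byte 1: (8a XOR 46) XOR 65 = cc XOR 65 = a9
byte 2: (d6 XOR 40) XOR 61 = 96 XOR 61 = f7
byte 3: (c1 XOR 57) XOR 64 = 96 XOR 64 = f2
byte 4: (dc XOR 9a) XOR 79 = 46 XOR 79 = 3f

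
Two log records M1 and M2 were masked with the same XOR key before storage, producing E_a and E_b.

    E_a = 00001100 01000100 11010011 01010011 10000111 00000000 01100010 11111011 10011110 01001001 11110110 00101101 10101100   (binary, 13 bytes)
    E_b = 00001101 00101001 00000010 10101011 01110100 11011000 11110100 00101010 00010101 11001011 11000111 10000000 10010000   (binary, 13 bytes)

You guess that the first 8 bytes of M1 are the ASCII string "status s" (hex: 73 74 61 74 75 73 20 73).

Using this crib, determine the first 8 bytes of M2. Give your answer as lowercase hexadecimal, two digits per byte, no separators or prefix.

7219b08c86abb6a2

First, E_a ⊕ E_b = (M1 ⊕ K) ⊕ (M2 ⊕ K) = M1 ⊕ M2, so the key drops out. Then M2 = (M1 ⊕ M2) ⊕ M1 over the first 8 bytes.
byte 0: (0c ^ 0d) ^ 73 = 01 ^ 73 = 72
byte 1: (44 ^ 29) ^ 74 = 6d ^ 74 = 19
byte 2: (d3 ^ 02) ^ 61 = d1 ^ 61 = b0
byte 3: (53 ^ ab) ^ 74 = f8 ^ 74 = 8c
byte 4: (87 ^ 74) ^ 75 = f3 ^ 75 = 86
byte 5: (00 ^ d8) ^ 73 = d8 ^ 73 = ab
byte 6: (62 ^ f4) ^ 20 = 96 ^ 20 = b6
byte 7: (fb ^ 2a) ^ 73 = d1 ^ 73 = a2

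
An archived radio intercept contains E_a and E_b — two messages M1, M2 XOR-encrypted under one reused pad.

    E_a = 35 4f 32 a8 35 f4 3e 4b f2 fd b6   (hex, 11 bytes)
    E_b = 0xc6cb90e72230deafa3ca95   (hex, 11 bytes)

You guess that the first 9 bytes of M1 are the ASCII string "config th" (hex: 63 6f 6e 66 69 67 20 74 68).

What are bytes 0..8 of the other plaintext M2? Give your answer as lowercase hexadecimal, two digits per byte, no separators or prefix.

90ebcc297ea3c09039

First, E_a ⊕ E_b = (M1 ⊕ K) ⊕ (M2 ⊕ K) = M1 ⊕ M2, so the key drops out. Then M2 = (M1 ⊕ M2) ⊕ M1 over the first 9 bytes.
byte 0: (35 ^ c6) ^ 63 = f3 ^ 63 = 90
byte 1: (4f ^ cb) ^ 6f = 84 ^ 6f = eb
byte 2: (32 ^ 90) ^ 6e = a2 ^ 6e = cc
byte 3: (a8 ^ e7) ^ 66 = 4f ^ 66 = 29
byte 4: (35 ^ 22) ^ 69 = 17 ^ 69 = 7e
byte 5: (f4 ^ 30) ^ 67 = c4 ^ 67 = a3
byte 6: (3e ^ de) ^ 20 = e0 ^ 20 = c0
byte 7: (4b ^ af) ^ 74 = e4 ^ 74 = 90
byte 8: (f2 ^ a3) ^ 68 = 51 ^ 68 = 39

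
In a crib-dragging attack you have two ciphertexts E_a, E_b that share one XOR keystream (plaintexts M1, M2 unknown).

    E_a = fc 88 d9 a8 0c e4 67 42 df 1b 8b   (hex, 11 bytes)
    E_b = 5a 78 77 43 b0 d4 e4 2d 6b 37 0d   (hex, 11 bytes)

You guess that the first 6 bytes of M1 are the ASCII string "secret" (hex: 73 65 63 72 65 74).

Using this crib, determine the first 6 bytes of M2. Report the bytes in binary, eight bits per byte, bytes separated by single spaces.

First, E_a ⊕ E_b = (M1 ⊕ K) ⊕ (M2 ⊕ K) = M1 ⊕ M2, so the key drops out. Then M2 = (M1 ⊕ M2) ⊕ M1 over the first 6 bytes.
byte 0: (fc ^ 5a) ^ 73 = a6 ^ 73 = d5
byte 1: (88 ^ 78) ^ 65 = f0 ^ 65 = 95
byte 2: (d9 ^ 77) ^ 63 = ae ^ 63 = cd
byte 3: (a8 ^ 43) ^ 72 = eb ^ 72 = 99
byte 4: (0c ^ b0) ^ 65 = bc ^ 65 = d9
byte 5: (e4 ^ d4) ^ 74 = 30 ^ 74 = 44

11010101 10010101 11001101 10011001 11011001 01000100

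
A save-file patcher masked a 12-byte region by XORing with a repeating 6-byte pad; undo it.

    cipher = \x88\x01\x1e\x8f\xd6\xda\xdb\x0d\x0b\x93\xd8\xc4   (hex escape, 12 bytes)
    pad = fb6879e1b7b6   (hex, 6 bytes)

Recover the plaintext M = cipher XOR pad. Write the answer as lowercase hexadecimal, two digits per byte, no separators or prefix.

The 6-byte key repeats, so the effective keystream is fb 68 79 e1 b7 b6 fb 68 79 e1 b7 b6.
byte 0: 136 ^ 251 = 115
byte 1:   1 ^ 104 = 105
byte 2:  30 ^ 121 = 103
byte 3: 143 ^ 225 = 110
byte 4: 214 ^ 183 =  97
byte 5: 218 ^ 182 = 108
byte 6: 219 ^ 251 =  32
byte 7:  13 ^ 104 = 101
byte 8:  11 ^ 121 = 114
byte 9: 147 ^ 225 = 114
byte 10: 216 ^ 183 = 111
byte 11: 196 ^ 182 = 114

7369676e616c206572726f72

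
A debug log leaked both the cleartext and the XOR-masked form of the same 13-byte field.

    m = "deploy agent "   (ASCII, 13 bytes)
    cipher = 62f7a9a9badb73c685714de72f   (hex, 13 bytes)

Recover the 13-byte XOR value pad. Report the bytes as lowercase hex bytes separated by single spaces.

06 92 d9 c5 d5 a2 53 a7 e2 14 23 93 0f

Since cipher = m ⊕ pad, XORing both sides with m gives pad = m ⊕ cipher.
byte 0: 64 ^ 62 = 06
byte 1: 65 ^ f7 = 92
byte 2: 70 ^ a9 = d9
byte 3: 6c ^ a9 = c5
byte 4: 6f ^ ba = d5
byte 5: 79 ^ db = a2
byte 6: 20 ^ 73 = 53
byte 7: 61 ^ c6 = a7
byte 8: 67 ^ 85 = e2
byte 9: 65 ^ 71 = 14
byte 10: 6e ^ 4d = 23
byte 11: 74 ^ e7 = 93
byte 12: 20 ^ 2f = 0f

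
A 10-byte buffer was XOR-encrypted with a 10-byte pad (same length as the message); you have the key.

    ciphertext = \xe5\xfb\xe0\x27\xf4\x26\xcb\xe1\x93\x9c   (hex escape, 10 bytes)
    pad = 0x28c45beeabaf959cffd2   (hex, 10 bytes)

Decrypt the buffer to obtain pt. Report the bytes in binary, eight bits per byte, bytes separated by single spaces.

11001101 00111111 10111011 11001001 01011111 10001001 01011110 01111101 01101100 01001110

XOR is its own inverse, so applying the key byte-wise gives the result directly.
e5 ⊕ 28 = cd
fb ⊕ c4 = 3f
e0 ⊕ 5b = bb
27 ⊕ ee = c9
f4 ⊕ ab = 5f
26 ⊕ af = 89
cb ⊕ 95 = 5e
e1 ⊕ 9c = 7d
93 ⊕ ff = 6c
9c ⊕ d2 = 4e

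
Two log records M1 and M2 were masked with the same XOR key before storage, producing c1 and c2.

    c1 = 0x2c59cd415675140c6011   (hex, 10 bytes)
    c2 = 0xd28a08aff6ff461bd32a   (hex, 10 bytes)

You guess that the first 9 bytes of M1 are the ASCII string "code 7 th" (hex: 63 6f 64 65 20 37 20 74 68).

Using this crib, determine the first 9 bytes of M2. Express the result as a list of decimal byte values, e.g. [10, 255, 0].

[157, 188, 161, 139, 128, 189, 114, 99, 219]

First, c1 ⊕ c2 = (M1 ⊕ K) ⊕ (M2 ⊕ K) = M1 ⊕ M2, so the key drops out. Then M2 = (M1 ⊕ M2) ⊕ M1 over the first 9 bytes.
byte 0: (2c ^ d2) ^ 63 = fe ^ 63 = 9d
byte 1: (59 ^ 8a) ^ 6f = d3 ^ 6f = bc
byte 2: (cd ^ 08) ^ 64 = c5 ^ 64 = a1
byte 3: (41 ^ af) ^ 65 = ee ^ 65 = 8b
byte 4: (56 ^ f6) ^ 20 = a0 ^ 20 = 80
byte 5: (75 ^ ff) ^ 37 = 8a ^ 37 = bd
byte 6: (14 ^ 46) ^ 20 = 52 ^ 20 = 72
byte 7: (0c ^ 1b) ^ 74 = 17 ^ 74 = 63
byte 8: (60 ^ d3) ^ 68 = b3 ^ 68 = db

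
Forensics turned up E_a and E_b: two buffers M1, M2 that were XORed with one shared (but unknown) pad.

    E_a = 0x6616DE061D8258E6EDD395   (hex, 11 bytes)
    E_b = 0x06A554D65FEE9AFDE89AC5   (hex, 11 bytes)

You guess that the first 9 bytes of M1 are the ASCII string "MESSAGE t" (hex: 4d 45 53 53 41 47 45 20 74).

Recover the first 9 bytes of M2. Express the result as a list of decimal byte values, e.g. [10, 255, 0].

[45, 246, 217, 131, 3, 43, 135, 59, 113]

First, E_a ⊕ E_b = (M1 ⊕ K) ⊕ (M2 ⊕ K) = M1 ⊕ M2, so the key drops out. Then M2 = (M1 ⊕ M2) ⊕ M1 over the first 9 bytes.
byte 0: (66 ^ 06) ^ 4d = 60 ^ 4d = 2d
byte 1: (16 ^ a5) ^ 45 = b3 ^ 45 = f6
byte 2: (de ^ 54) ^ 53 = 8a ^ 53 = d9
byte 3: (06 ^ d6) ^ 53 = d0 ^ 53 = 83
byte 4: (1d ^ 5f) ^ 41 = 42 ^ 41 = 03
byte 5: (82 ^ ee) ^ 47 = 6c ^ 47 = 2b
byte 6: (58 ^ 9a) ^ 45 = c2 ^ 45 = 87
byte 7: (e6 ^ fd) ^ 20 = 1b ^ 20 = 3b
byte 8: (ed ^ e8) ^ 74 = 05 ^ 74 = 71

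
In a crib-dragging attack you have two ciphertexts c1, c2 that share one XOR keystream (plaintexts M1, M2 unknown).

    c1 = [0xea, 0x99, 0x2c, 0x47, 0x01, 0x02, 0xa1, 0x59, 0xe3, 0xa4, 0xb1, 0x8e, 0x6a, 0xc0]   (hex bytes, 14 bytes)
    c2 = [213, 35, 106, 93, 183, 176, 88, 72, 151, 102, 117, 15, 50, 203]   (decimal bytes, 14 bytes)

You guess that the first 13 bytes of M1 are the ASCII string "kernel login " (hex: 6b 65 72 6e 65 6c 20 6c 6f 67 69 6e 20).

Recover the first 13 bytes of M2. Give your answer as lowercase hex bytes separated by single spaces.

First, c1 ⊕ c2 = (M1 ⊕ K) ⊕ (M2 ⊕ K) = M1 ⊕ M2, so the key drops out. Then M2 = (M1 ⊕ M2) ⊕ M1 over the first 13 bytes.
byte 0: (ea XOR d5) XOR 6b = 3f XOR 6b = 54
byte 1: (99 XOR 23) XOR 65 = ba XOR 65 = df
byte 2: (2c XOR 6a) XOR 72 = 46 XOR 72 = 34
byte 3: (47 XOR 5d) XOR 6e = 1a XOR 6e = 74
byte 4: (01 XOR b7) XOR 65 = b6 XOR 65 = d3
byte 5: (02 XOR b0) XOR 6c = b2 XOR 6c = de
byte 6: (a1 XOR 58) XOR 20 = f9 XOR 20 = d9
byte 7: (59 XOR 48) XOR 6c = 11 XOR 6c = 7d
byte 8: (e3 XOR 97) XOR 6f = 74 XOR 6f = 1b
byte 9: (a4 XOR 66) XOR 67 = c2 XOR 67 = a5
byte 10: (b1 XOR 75) XOR 69 = c4 XOR 69 = ad
byte 11: (8e XOR 0f) XOR 6e = 81 XOR 6e = ef
byte 12: (6a XOR 32) XOR 20 = 58 XOR 20 = 78

54 df 34 74 d3 de d9 7d 1b a5 ad ef 78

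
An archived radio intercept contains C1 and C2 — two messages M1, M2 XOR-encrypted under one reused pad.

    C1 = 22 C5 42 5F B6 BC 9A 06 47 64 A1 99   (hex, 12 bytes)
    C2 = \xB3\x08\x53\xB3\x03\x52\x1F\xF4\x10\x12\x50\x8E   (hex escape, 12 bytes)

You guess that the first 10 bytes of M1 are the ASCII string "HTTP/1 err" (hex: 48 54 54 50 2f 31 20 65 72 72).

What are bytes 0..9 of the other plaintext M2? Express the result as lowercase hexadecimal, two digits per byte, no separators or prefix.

d99945bc9adfa5972504

First, C1 ⊕ C2 = (M1 ⊕ K) ⊕ (M2 ⊕ K) = M1 ⊕ M2, so the key drops out. Then M2 = (M1 ⊕ M2) ⊕ M1 over the first 10 bytes.
byte 0: (22 ⊕ b3) ⊕ 48 = 91 ⊕ 48 = d9
byte 1: (c5 ⊕ 08) ⊕ 54 = cd ⊕ 54 = 99
byte 2: (42 ⊕ 53) ⊕ 54 = 11 ⊕ 54 = 45
byte 3: (5f ⊕ b3) ⊕ 50 = ec ⊕ 50 = bc
byte 4: (b6 ⊕ 03) ⊕ 2f = b5 ⊕ 2f = 9a
byte 5: (bc ⊕ 52) ⊕ 31 = ee ⊕ 31 = df
byte 6: (9a ⊕ 1f) ⊕ 20 = 85 ⊕ 20 = a5
byte 7: (06 ⊕ f4) ⊕ 65 = f2 ⊕ 65 = 97
byte 8: (47 ⊕ 10) ⊕ 72 = 57 ⊕ 72 = 25
byte 9: (64 ⊕ 12) ⊕ 72 = 76 ⊕ 72 = 04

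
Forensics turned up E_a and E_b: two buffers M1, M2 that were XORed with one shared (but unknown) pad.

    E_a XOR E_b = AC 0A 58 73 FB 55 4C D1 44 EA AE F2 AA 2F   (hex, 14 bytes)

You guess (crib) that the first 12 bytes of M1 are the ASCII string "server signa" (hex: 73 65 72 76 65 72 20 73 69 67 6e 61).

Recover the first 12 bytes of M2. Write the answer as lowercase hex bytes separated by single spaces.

Since E_a ⊕ E_b = M1 ⊕ M2, XORing with the guessed M1 bytes yields the corresponding M2 bytes: M2 = (E_a ⊕ E_b) ⊕ M1.
10101100 XOR 01110011 = 11011111
00001010 XOR 01100101 = 01101111
01011000 XOR 01110010 = 00101010
01110011 XOR 01110110 = 00000101
11111011 XOR 01100101 = 10011110
01010101 XOR 01110010 = 00100111
01001100 XOR 00100000 = 01101100
11010001 XOR 01110011 = 10100010
01000100 XOR 01101001 = 00101101
11101010 XOR 01100111 = 10001101
10101110 XOR 01101110 = 11000000
11110010 XOR 01100001 = 10010011

df 6f 2a 05 9e 27 6c a2 2d 8d c0 93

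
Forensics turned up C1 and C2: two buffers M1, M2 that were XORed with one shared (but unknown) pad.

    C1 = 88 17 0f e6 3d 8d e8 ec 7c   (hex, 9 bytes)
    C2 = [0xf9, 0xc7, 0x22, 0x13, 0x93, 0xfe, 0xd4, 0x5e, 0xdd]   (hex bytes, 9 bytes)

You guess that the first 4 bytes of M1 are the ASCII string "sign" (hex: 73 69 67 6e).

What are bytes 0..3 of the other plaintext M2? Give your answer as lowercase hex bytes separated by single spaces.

First, C1 ⊕ C2 = (M1 ⊕ K) ⊕ (M2 ⊕ K) = M1 ⊕ M2, so the key drops out. Then M2 = (M1 ⊕ M2) ⊕ M1 over the first 4 bytes.
byte 0: (88 XOR f9) XOR 73 = 71 XOR 73 = 02
byte 1: (17 XOR c7) XOR 69 = d0 XOR 69 = b9
byte 2: (0f XOR 22) XOR 67 = 2d XOR 67 = 4a
byte 3: (e6 XOR 13) XOR 6e = f5 XOR 6e = 9b

02 b9 4a 9b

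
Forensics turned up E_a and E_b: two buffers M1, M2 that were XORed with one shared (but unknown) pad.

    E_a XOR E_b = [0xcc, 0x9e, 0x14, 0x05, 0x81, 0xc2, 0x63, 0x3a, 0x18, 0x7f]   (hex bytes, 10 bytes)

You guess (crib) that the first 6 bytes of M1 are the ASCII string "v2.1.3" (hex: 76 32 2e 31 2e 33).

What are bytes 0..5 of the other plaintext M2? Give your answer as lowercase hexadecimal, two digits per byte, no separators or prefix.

baac3a34aff1

Since E_a ⊕ E_b = M1 ⊕ M2, XORing with the guessed M1 bytes yields the corresponding M2 bytes: M2 = (E_a ⊕ E_b) ⊕ M1.
11001100 xor 01110110 = 10111010
10011110 xor 00110010 = 10101100
00010100 xor 00101110 = 00111010
00000101 xor 00110001 = 00110100
10000001 xor 00101110 = 10101111
11000010 xor 00110011 = 11110001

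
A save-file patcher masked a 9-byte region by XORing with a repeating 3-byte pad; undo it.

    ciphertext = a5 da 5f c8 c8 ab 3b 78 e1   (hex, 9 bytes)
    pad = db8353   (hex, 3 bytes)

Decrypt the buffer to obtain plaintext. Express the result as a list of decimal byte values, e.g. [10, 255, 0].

[126, 89, 12, 19, 75, 248, 224, 251, 178]

The 3-byte key repeats, so the effective keystream is db 83 53 db 83 53 db 83 53.
byte 0: 165 xor 219 = 126
byte 1: 218 xor 131 =  89
byte 2:  95 xor  83 =  12
byte 3: 200 xor 219 =  19
byte 4: 200 xor 131 =  75
byte 5: 171 xor  83 = 248
byte 6:  59 xor 219 = 224
byte 7: 120 xor 131 = 251
byte 8: 225 xor  83 = 178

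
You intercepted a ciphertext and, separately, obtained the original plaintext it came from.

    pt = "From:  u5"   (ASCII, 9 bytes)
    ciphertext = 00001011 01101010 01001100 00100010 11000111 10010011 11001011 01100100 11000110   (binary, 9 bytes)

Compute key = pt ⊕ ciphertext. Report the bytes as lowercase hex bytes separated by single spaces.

4d 18 23 4f fd b3 eb 11 f3

Since ciphertext = pt ⊕ key, XORing both sides with pt gives key = pt ⊕ ciphertext.
byte 0:  70 ⊕  11 =  77
byte 1: 114 ⊕ 106 =  24
byte 2: 111 ⊕  76 =  35
byte 3: 109 ⊕  34 =  79
byte 4:  58 ⊕ 199 = 253
byte 5:  32 ⊕ 147 = 179
byte 6:  32 ⊕ 203 = 235
byte 7: 117 ⊕ 100 =  17
byte 8:  53 ⊕ 198 = 243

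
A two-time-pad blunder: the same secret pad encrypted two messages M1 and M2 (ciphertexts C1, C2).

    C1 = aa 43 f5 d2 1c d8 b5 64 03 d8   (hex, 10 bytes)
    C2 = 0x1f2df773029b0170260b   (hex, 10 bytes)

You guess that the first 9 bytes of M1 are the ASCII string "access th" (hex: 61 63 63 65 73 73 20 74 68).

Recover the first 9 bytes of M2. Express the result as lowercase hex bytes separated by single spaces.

First, C1 ⊕ C2 = (M1 ⊕ K) ⊕ (M2 ⊕ K) = M1 ⊕ M2, so the key drops out. Then M2 = (M1 ⊕ M2) ⊕ M1 over the first 9 bytes.
byte 0: (aa xor 1f) xor 61 = b5 xor 61 = d4
byte 1: (43 xor 2d) xor 63 = 6e xor 63 = 0d
byte 2: (f5 xor f7) xor 63 = 02 xor 63 = 61
byte 3: (d2 xor 73) xor 65 = a1 xor 65 = c4
byte 4: (1c xor 02) xor 73 = 1e xor 73 = 6d
byte 5: (d8 xor 9b) xor 73 = 43 xor 73 = 30
byte 6: (b5 xor 01) xor 20 = b4 xor 20 = 94
byte 7: (64 xor 70) xor 74 = 14 xor 74 = 60
byte 8: (03 xor 26) xor 68 = 25 xor 68 = 4d

d4 0d 61 c4 6d 30 94 60 4d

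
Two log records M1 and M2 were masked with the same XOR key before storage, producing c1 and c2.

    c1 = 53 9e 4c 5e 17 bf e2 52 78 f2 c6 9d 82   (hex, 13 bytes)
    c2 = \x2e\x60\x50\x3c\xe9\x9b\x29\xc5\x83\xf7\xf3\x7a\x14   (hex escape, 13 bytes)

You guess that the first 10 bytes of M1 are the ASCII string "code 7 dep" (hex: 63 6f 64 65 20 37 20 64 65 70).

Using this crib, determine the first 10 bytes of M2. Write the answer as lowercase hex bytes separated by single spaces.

First, c1 ⊕ c2 = (M1 ⊕ K) ⊕ (M2 ⊕ K) = M1 ⊕ M2, so the key drops out. Then M2 = (M1 ⊕ M2) ⊕ M1 over the first 10 bytes.
byte 0: (53 XOR 2e) XOR 63 = 7d XOR 63 = 1e
byte 1: (9e XOR 60) XOR 6f = fe XOR 6f = 91
byte 2: (4c XOR 50) XOR 64 = 1c XOR 64 = 78
byte 3: (5e XOR 3c) XOR 65 = 62 XOR 65 = 07
byte 4: (17 XOR e9) XOR 20 = fe XOR 20 = de
byte 5: (bf XOR 9b) XOR 37 = 24 XOR 37 = 13
byte 6: (e2 XOR 29) XOR 20 = cb XOR 20 = eb
byte 7: (52 XOR c5) XOR 64 = 97 XOR 64 = f3
byte 8: (78 XOR 83) XOR 65 = fb XOR 65 = 9e
byte 9: (f2 XOR f7) XOR 70 = 05 XOR 70 = 75

1e 91 78 07 de 13 eb f3 9e 75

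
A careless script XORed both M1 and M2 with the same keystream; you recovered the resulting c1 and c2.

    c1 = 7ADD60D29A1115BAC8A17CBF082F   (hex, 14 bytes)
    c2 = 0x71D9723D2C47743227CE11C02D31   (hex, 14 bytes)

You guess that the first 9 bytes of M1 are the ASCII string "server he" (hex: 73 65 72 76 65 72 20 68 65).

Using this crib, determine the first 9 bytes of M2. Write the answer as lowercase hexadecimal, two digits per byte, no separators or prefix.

First, c1 ⊕ c2 = (M1 ⊕ K) ⊕ (M2 ⊕ K) = M1 ⊕ M2, so the key drops out. Then M2 = (M1 ⊕ M2) ⊕ M1 over the first 9 bytes.
byte 0: (7a XOR 71) XOR 73 = 0b XOR 73 = 78
byte 1: (dd XOR d9) XOR 65 = 04 XOR 65 = 61
byte 2: (60 XOR 72) XOR 72 = 12 XOR 72 = 60
byte 3: (d2 XOR 3d) XOR 76 = ef XOR 76 = 99
byte 4: (9a XOR 2c) XOR 65 = b6 XOR 65 = d3
byte 5: (11 XOR 47) XOR 72 = 56 XOR 72 = 24
byte 6: (15 XOR 74) XOR 20 = 61 XOR 20 = 41
byte 7: (ba XOR 32) XOR 68 = 88 XOR 68 = e0
byte 8: (c8 XOR 27) XOR 65 = ef XOR 65 = 8a

78616099d32441e08a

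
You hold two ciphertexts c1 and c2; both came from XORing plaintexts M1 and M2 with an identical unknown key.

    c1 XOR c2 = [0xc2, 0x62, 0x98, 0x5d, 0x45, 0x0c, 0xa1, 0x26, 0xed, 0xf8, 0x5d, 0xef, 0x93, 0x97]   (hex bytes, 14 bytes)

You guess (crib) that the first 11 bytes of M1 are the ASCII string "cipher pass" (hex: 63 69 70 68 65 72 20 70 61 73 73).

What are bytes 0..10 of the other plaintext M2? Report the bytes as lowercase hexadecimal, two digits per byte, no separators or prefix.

a10be835207e81568c8b2e

Since c1 ⊕ c2 = M1 ⊕ M2, XORing with the guessed M1 bytes yields the corresponding M2 bytes: M2 = (c1 ⊕ c2) ⊕ M1.
c2 ⊕ 63 = a1
62 ⊕ 69 = 0b
98 ⊕ 70 = e8
5d ⊕ 68 = 35
45 ⊕ 65 = 20
0c ⊕ 72 = 7e
a1 ⊕ 20 = 81
26 ⊕ 70 = 56
ed ⊕ 61 = 8c
f8 ⊕ 73 = 8b
5d ⊕ 73 = 2e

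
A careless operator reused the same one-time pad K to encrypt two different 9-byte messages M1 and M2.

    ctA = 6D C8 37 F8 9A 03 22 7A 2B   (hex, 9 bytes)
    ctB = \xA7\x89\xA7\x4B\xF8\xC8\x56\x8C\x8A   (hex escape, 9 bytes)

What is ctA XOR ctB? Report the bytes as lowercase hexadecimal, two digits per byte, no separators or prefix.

ctA ⊕ ctB = (M1 ⊕ K) ⊕ (M2 ⊕ K) = M1 ⊕ M2 — the shared key cancels under XOR.
109 xor 167 = 202
200 xor 137 =  65
 55 xor 167 = 144
248 xor  75 = 179
154 xor 248 =  98
  3 xor 200 = 203
 34 xor  86 = 116
122 xor 140 = 246
 43 xor 138 = 161

ca4190b362cb74f6a1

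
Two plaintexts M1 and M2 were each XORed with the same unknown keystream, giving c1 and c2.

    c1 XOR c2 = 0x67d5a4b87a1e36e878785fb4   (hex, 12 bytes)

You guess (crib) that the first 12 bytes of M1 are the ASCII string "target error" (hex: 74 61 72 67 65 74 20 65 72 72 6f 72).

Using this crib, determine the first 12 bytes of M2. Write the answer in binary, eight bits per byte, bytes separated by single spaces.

Since c1 ⊕ c2 = M1 ⊕ M2, XORing with the guessed M1 bytes yields the corresponding M2 bytes: M2 = (c1 ⊕ c2) ⊕ M1.
103 xor 116 =  19
213 xor  97 = 180
164 xor 114 = 214
184 xor 103 = 223
122 xor 101 =  31
 30 xor 116 = 106
 54 xor  32 =  22
232 xor 101 = 141
120 xor 114 =  10
120 xor 114 =  10
 95 xor 111 =  48
180 xor 114 = 198

00010011 10110100 11010110 11011111 00011111 01101010 00010110 10001101 00001010 00001010 00110000 11000110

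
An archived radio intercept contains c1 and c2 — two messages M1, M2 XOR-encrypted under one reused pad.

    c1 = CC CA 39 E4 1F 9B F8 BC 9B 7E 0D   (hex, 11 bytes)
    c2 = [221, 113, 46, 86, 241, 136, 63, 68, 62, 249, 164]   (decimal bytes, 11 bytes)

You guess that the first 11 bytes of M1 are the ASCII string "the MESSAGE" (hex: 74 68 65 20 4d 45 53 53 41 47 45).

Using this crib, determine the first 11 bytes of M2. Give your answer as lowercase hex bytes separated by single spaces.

First, c1 ⊕ c2 = (M1 ⊕ K) ⊕ (M2 ⊕ K) = M1 ⊕ M2, so the key drops out. Then M2 = (M1 ⊕ M2) ⊕ M1 over the first 11 bytes.
byte 0: (cc xor dd) xor 74 = 11 xor 74 = 65
byte 1: (ca xor 71) xor 68 = bb xor 68 = d3
byte 2: (39 xor 2e) xor 65 = 17 xor 65 = 72
byte 3: (e4 xor 56) xor 20 = b2 xor 20 = 92
byte 4: (1f xor f1) xor 4d = ee xor 4d = a3
byte 5: (9b xor 88) xor 45 = 13 xor 45 = 56
byte 6: (f8 xor 3f) xor 53 = c7 xor 53 = 94
byte 7: (bc xor 44) xor 53 = f8 xor 53 = ab
byte 8: (9b xor 3e) xor 41 = a5 xor 41 = e4
byte 9: (7e xor f9) xor 47 = 87 xor 47 = c0
byte 10: (0d xor a4) xor 45 = a9 xor 45 = ec

65 d3 72 92 a3 56 94 ab e4 c0 ec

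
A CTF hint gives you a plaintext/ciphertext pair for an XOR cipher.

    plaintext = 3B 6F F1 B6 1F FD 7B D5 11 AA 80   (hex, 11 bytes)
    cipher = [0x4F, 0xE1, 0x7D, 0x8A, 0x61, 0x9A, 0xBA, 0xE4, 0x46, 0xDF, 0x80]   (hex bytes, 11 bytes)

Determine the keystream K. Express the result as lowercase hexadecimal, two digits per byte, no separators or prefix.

748e8c3c7e67c131577500

Since cipher = plaintext ⊕ K, XORing both sides with plaintext gives K = plaintext ⊕ cipher.
3b XOR 4f = 74
6f XOR e1 = 8e
f1 XOR 7d = 8c
b6 XOR 8a = 3c
1f XOR 61 = 7e
fd XOR 9a = 67
7b XOR ba = c1
d5 XOR e4 = 31
11 XOR 46 = 57
aa XOR df = 75
80 XOR 80 = 00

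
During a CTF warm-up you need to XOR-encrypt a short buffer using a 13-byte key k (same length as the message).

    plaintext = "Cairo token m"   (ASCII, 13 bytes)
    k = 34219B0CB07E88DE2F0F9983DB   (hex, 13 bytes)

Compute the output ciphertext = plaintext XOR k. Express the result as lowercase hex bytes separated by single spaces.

77 40 f2 7e df 5e fc b1 44 6a f7 a3 b6

byte 0: 43 XOR 34 = 77
byte 1: 61 XOR 21 = 40
byte 2: 69 XOR 9b = f2
byte 3: 72 XOR 0c = 7e
byte 4: 6f XOR b0 = df
byte 5: 20 XOR 7e = 5e
byte 6: 74 XOR 88 = fc
byte 7: 6f XOR de = b1
byte 8: 6b XOR 2f = 44
byte 9: 65 XOR 0f = 6a
byte 10: 6e XOR 99 = f7
byte 11: 20 XOR 83 = a3
byte 12: 6d XOR db = b6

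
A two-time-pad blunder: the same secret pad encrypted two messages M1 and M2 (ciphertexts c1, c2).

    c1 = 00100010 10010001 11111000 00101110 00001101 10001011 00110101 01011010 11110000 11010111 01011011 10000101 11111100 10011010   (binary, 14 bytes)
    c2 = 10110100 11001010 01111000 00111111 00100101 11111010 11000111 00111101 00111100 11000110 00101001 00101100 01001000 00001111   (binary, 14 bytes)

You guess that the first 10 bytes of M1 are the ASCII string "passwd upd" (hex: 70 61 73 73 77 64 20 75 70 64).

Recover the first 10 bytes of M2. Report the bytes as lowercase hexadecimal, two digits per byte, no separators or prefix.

First, c1 ⊕ c2 = (M1 ⊕ K) ⊕ (M2 ⊕ K) = M1 ⊕ M2, so the key drops out. Then M2 = (M1 ⊕ M2) ⊕ M1 over the first 10 bytes.
byte 0: (22 ⊕ b4) ⊕ 70 = 96 ⊕ 70 = e6
byte 1: (91 ⊕ ca) ⊕ 61 = 5b ⊕ 61 = 3a
byte 2: (f8 ⊕ 78) ⊕ 73 = 80 ⊕ 73 = f3
byte 3: (2e ⊕ 3f) ⊕ 73 = 11 ⊕ 73 = 62
byte 4: (0d ⊕ 25) ⊕ 77 = 28 ⊕ 77 = 5f
byte 5: (8b ⊕ fa) ⊕ 64 = 71 ⊕ 64 = 15
byte 6: (35 ⊕ c7) ⊕ 20 = f2 ⊕ 20 = d2
byte 7: (5a ⊕ 3d) ⊕ 75 = 67 ⊕ 75 = 12
byte 8: (f0 ⊕ 3c) ⊕ 70 = cc ⊕ 70 = bc
byte 9: (d7 ⊕ c6) ⊕ 64 = 11 ⊕ 64 = 75

e63af3625f15d212bc75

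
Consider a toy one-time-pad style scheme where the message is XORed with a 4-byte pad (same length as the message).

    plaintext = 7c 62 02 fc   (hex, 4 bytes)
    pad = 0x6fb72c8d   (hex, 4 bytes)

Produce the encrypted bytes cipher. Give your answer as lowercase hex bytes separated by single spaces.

7c xor 6f = 13
62 xor b7 = d5
02 xor 2c = 2e
fc xor 8d = 71

13 d5 2e 71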